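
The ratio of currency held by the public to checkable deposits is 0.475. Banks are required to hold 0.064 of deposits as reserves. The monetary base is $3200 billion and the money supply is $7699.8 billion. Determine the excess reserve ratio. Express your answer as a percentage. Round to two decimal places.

Using m = M/MB = 7699.8/3200 ≈ 2.406188. Since m = (1 + c)/(c + rr + e), the denominator satisfies c + rr + e = (1 + c)/m = (1 + 0.475) / 2.406188 ≈ 0.613003.
With c = 0.475 and rr = 0.064, the excess reserve ratio is 0.613003 − 0.475 − 0.064 = 0.074003.

7.40%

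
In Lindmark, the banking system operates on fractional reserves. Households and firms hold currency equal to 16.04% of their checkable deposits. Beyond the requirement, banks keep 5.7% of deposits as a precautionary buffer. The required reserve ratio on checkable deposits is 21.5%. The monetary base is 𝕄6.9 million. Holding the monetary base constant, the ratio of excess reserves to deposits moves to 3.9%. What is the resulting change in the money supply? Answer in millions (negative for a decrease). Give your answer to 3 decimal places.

Initially m₁ = (1 + 0.1604) / (0.215 + 0.057 + 0.1604) ≈ 2.68363, so M₁ = 2.68363 × 6.9 ≈ 18.517 million.
After the change m₂ = (1 + 0.1604) / (0.215 + 0.039 + 0.1604) ≈ 2.80019, so M₂ = 2.80019 × 6.9 ≈ 19.3213 million.
ΔM = M₂ − M₁ = 19.3213 − 18.517 = 0.8043 million.

𝕄0.804 million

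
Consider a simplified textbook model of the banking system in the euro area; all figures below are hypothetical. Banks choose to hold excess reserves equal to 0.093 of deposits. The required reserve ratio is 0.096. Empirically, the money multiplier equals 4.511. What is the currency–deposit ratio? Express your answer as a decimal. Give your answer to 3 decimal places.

0.042

Using m = 4.511. From m = (1 + c)/(c + rr + e), rearranging gives 1 + c = m·(c + rr + e), so c·(1 − m) = m·(rr + e) − 1.
Hence c = [m·(rr + e) − 1]/(1 − m) = [4.511 × (0.096 + 0.093) − 1] / (1 − 4.511) ≈ 0.041988.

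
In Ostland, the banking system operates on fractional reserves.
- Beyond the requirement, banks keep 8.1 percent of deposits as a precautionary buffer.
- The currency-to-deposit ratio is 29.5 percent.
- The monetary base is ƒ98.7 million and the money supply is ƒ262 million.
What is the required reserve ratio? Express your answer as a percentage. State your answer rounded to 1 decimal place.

11.2%

Using m = M/MB = 262/98.7 ≈ 2.654509. Since m = (1 + c)/(c + rr + e), the denominator satisfies c + rr + e = (1 + c)/m = (1 + 0.295) / 2.654509 ≈ 0.487849.
With c = 0.295 and e = 0.081, the required reserve ratio is 0.487849 − 0.295 − 0.081 = 0.111849.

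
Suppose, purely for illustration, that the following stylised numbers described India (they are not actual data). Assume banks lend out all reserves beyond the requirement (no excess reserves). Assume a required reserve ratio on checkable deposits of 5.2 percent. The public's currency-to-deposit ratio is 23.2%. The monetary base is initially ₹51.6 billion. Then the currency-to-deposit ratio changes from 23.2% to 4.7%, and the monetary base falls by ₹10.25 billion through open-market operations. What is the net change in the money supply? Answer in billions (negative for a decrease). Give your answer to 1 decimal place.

₹213.5 billion

Before: m₁ = (1 + 0.232) / (0.052 + 0.232) ≈ 4.3380, MB₁ = 51.6, so M₁ = 4.3380 × 51.6 = 223.8408 billion.
After: m₂ = (1 + 0.047) / (0.052 + 0.047) ≈ 10.5758, MB₂ = 51.6 − 10.25 = 41.35, so M₂ = 10.5758 × 41.35 ≈ 437.3093 billion.
ΔM = M₂ − M₁ = 437.3093 − 223.8408 = 213.4685 billion.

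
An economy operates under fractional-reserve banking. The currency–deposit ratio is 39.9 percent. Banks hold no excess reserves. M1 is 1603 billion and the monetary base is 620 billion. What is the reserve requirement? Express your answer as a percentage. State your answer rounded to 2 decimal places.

14.21%

Using m = M/MB = 1603/620 ≈ 2.585484. Since m = (1 + c)/(c + rr + e), the denominator satisfies c + rr + e = (1 + c)/m = (1 + 0.399) / 2.585484 ≈ 0.541098.
With c = 0.399 and e = 0, the reserve requirement is 0.541098 − 0.399 − 0 = 0.142098.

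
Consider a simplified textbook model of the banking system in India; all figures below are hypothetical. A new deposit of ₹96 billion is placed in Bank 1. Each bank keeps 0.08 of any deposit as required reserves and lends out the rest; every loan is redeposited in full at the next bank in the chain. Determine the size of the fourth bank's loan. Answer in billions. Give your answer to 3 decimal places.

Each bank lends a fraction (1 − rr) = 0.9200 of the deposit it receives, so Bank 4 receives 96·0.9200^3 and lends 96·0.9200^4 ≈ 68.7737 billion.

₹68.774 billion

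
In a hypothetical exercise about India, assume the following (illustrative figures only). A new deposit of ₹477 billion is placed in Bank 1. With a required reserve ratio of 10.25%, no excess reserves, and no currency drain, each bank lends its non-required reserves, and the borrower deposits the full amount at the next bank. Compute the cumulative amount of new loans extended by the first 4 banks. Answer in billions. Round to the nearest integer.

₹1467 billion

Bank i lends (1 − rr)^i of the original deposit: Bank 1 lends 477·0.8975 = 428.1075, Bank 2 lends 477·0.8975² ≈ 384.2265, and so on.
Summing a geometric series: total = 477·[0.8975·(1 − 0.8975^4) / (1 − 0.8975)] ≈ 1466.6741 billion.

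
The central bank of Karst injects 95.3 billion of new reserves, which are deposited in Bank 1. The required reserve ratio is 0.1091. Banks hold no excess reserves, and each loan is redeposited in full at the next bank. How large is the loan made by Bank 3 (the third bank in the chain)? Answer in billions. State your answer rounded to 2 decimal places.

Each bank lends a fraction (1 − rr) = 0.8909 of the deposit it receives, so Bank 3 receives 95.3·0.8909^2 and lends 95.3·0.8909^3 ≈ 67.3876 billion.

67.39 billion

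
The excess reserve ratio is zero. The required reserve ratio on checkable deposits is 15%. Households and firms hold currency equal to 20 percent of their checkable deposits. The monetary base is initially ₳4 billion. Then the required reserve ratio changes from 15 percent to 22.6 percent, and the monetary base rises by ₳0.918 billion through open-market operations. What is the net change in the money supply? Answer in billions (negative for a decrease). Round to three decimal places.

Before: m₁ = (1 + 0.2) / (0.15 + 0.2) ≈ 3.42857, MB₁ = 4, so M₁ = 3.42857 × 4 ≈ 13.7143 billion.
After: m₂ = (1 + 0.2) / (0.226 + 0.2) ≈ 2.81690, MB₂ = 4 + 0.918 = 4.918, so M₂ = 2.81690 × 4.918 ≈ 13.8535 billion.
ΔM = M₂ − M₁ = 13.8535 − 13.7143 = 0.1392 billion.

₳0.139 billion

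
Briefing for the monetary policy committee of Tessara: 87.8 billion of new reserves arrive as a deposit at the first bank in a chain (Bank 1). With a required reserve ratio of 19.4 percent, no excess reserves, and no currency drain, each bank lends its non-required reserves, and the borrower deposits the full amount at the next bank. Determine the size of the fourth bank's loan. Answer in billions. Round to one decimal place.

37.1 billion

Each bank lends a fraction (1 − rr) = 0.8060 of the deposit it receives, so Bank 4 receives 87.8·0.8060^3 and lends 87.8·0.8060^4 ≈ 37.0540 billion.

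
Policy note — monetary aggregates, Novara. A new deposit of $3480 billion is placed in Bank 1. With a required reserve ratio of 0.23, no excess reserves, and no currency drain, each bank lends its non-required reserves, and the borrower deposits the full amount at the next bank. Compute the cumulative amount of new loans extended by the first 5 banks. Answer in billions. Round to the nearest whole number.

$8497 billion

Bank i lends (1 − rr)^i of the original deposit: Bank 1 lends 3480·0.7700 = 2679.6000, Bank 2 lends 3480·0.7700² = 2063.2920, and so on.
Summing a geometric series: total = 3480·[0.7700·(1 − 0.7700^5) / (1 − 0.7700)] ≈ 8496.9136 billion.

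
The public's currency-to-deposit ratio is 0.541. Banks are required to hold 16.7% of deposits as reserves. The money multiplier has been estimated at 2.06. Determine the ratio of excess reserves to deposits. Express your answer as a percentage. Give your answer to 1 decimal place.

4.0%

Using m = 2.06. Since m = (1 + c)/(c + rr + e), the denominator satisfies c + rr + e = (1 + c)/m = (1 + 0.541) / 2.06 ≈ 0.748058.
With c = 0.541 and rr = 0.167, the ratio of excess reserves to deposits is 0.748058 − 0.541 − 0.167 = 0.040058.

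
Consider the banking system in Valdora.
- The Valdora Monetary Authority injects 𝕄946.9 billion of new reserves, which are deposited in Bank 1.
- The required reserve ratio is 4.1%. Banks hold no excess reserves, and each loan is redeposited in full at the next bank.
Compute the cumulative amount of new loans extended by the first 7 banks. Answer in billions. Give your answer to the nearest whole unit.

Bank i lends (1 − rr)^i of the original deposit: Bank 1 lends 946.9·0.9590 = 908.0771, Bank 2 lends 946.9·0.9590² ≈ 870.8459, and so on.
Summing a geometric series: total = 946.9·[0.9590·(1 − 0.9590^7) / (1 − 0.9590)] ≈ 5625.9747 billion.

𝕄5626 billion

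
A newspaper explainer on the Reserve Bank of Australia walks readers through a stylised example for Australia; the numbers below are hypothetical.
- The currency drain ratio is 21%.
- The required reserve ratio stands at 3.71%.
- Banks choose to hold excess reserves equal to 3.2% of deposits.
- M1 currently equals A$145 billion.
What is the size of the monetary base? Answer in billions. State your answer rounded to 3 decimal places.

The money multiplier is m = (1 + c) / (rr + e + c) = (1 + 0.21) / (0.0371 + 0.032 + 0.21) ≈ 4.3353637.
MB = M / m = 145 / 4.3353637 ≈ 33.4459 billion.

A$33.446 billion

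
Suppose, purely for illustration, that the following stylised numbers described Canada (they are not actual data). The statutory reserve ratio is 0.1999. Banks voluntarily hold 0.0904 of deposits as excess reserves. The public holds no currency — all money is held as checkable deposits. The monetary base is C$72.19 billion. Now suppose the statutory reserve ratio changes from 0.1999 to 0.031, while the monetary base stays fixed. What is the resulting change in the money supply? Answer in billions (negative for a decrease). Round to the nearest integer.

Initially m₁ = 1 / (0.1999 + 0.0904) ≈ 3.4447, so M₁ = 3.4447 × 72.19 ≈ 248.6729 billion.
After the change m₂ = 1 / (0.031 + 0.0904) ≈ 8.2372, so M₂ = 8.2372 × 72.19 ≈ 594.6435 billion.
ΔM = M₂ − M₁ = 594.6435 − 248.6729 = 345.9706 billion.

C$346 billion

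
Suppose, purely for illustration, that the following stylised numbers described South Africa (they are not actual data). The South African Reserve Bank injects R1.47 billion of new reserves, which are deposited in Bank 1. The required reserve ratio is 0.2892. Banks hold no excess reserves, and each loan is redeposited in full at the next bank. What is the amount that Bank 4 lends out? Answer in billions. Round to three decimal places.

R0.375 billion

Each bank lends a fraction (1 − rr) = 0.7108 of the deposit it receives, so Bank 4 receives 1.47·0.7108^3 and lends 1.47·0.7108^4 ≈ 0.3752 billion.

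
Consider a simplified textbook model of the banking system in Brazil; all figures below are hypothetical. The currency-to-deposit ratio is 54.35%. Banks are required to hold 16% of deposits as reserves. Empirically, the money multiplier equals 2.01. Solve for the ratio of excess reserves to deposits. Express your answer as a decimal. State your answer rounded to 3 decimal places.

Using m = 2.01. Since m = (1 + c)/(c + rr + e), the denominator satisfies c + rr + e = (1 + c)/m = (1 + 0.5435) / 2.01 ≈ 0.767910.
With c = 0.5435 and rr = 0.16, the ratio of excess reserves to deposits is 0.767910 − 0.5435 − 0.16 = 0.06441.

0.064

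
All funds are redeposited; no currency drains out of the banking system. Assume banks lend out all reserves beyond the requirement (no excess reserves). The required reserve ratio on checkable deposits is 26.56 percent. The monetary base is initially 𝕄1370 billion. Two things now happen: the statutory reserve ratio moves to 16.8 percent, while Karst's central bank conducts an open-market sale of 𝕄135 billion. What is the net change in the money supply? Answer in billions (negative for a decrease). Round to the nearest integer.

𝕄2193 billion

Before: m₁ = 1 / (0.2656) ≈ 3.76506, MB₁ = 1370, so M₁ = 3.76506 × 1370 = 5158.1322 billion.
After: m₂ = 1 / (0.168) ≈ 5.95238, MB₂ = 1370 − 135 = 1235, so M₂ = 5.95238 × 1235 = 7351.1893 billion.
ΔM = M₂ − M₁ = 7351.1893 − 5158.1322 = 2193.0571 billion.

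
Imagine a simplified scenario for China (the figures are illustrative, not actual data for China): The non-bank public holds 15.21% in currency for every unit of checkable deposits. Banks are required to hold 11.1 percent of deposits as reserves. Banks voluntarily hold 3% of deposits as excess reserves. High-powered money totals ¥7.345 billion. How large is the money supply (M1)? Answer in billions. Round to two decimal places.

¥28.87 billion

The money multiplier is m = (1 + c) / (rr + e + c) = (1 + 0.1521) / (0.111 + 0.03 + 0.1521) ≈ 3.9307.
So M = m × MB = 3.9307 × 7.345 ≈ 28.871 billion.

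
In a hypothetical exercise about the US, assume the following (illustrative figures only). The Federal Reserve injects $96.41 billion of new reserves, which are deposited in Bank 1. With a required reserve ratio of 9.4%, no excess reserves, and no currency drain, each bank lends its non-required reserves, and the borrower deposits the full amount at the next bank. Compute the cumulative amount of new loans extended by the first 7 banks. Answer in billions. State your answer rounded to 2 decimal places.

$463.62 billion

Bank i lends (1 − rr)^i of the original deposit: Bank 1 lends 96.41·0.9060 ≈ 87.3475, Bank 2 lends 96.41·0.9060² ≈ 79.1368, and so on.
Summing a geometric series: total = 96.41·[0.9060·(1 − 0.9060^7) / (1 − 0.9060)] ≈ 463.6210 billion.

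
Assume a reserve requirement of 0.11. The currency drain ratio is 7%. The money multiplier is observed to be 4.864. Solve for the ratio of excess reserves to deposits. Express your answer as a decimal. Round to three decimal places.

0.040

Using m = 4.864. Since m = (1 + c)/(c + rr + e), the denominator satisfies c + rr + e = (1 + c)/m = (1 + 0.07) / 4.864 ≈ 0.219984.
With c = 0.07 and rr = 0.11, the ratio of excess reserves to deposits is 0.219984 − 0.07 − 0.11 = 0.039984.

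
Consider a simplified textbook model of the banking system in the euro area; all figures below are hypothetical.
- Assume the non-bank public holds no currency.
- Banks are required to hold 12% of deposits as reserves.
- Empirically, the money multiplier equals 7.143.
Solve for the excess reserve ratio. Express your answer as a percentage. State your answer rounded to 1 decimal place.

2.0%

Using m = 7.143. Since m = (1 + c)/(c + rr + e), the denominator satisfies c + rr + e = (1 + c)/m = (1 + 0) / 7.143 ≈ 0.139997.
With c = 0 and rr = 0.12, the excess reserve ratio is 0.139997 − 0 − 0.12 = 0.019997.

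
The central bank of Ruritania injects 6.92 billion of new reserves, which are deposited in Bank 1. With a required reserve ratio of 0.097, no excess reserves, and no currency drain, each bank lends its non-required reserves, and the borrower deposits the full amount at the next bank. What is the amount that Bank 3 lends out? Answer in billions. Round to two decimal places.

5.10 billion

Each bank lends a fraction (1 − rr) = 0.9030 of the deposit it receives, so Bank 3 receives 6.92·0.9030^2 and lends 6.92·0.9030^3 ≈ 5.0953 billion.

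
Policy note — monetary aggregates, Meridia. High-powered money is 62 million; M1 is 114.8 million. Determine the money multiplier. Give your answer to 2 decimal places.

The money multiplier is m = M / MB = 114.8 / 62 ≈ 1.85161.

1.85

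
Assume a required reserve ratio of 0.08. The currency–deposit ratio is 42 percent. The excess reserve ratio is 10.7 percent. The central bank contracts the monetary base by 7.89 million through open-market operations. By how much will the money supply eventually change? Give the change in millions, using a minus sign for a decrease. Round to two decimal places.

-18.46 million

The money multiplier is m = (1 + c) / (rr + e + c) = (1 + 0.42) / (0.08 + 0.107 + 0.42) ≈ 2.3394.
The sale removes 7.89 million of base, so ΔM = m × ΔMB = 2.3394 × (−7.89) ≈ -18.4579 million.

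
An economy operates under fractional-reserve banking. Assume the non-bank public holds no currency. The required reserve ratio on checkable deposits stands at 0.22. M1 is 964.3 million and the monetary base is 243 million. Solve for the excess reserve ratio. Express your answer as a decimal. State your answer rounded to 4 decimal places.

Using m = M/MB = 964.3/243 ≈ 3.968313. Since m = (1 + c)/(c + rr + e), the denominator satisfies c + rr + e = (1 + c)/m = (1 + 0) / 3.968313 ≈ 0.251996.
With c = 0 and rr = 0.22, the excess reserve ratio is 0.251996 − 0 − 0.22 = 0.031996.

0.0320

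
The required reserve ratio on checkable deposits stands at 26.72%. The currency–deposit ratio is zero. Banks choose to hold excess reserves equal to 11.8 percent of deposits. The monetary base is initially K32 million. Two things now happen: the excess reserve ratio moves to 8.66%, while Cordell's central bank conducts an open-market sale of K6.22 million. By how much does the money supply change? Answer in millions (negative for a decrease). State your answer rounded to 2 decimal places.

Before: m₁ = 1 / (0.2672 + 0.118) ≈ 2.59605, MB₁ = 32, so M₁ = 2.59605 × 32 = 83.0736 million.
After: m₂ = 1 / (0.2672 + 0.0866) ≈ 2.82646, MB₂ = 32 − 6.22 = 25.78, so M₂ = 2.82646 × 25.78 ≈ 72.8661 million.
ΔM = M₂ − M₁ = 72.8661 − 83.0736 = -10.2075 million.

-10.21 million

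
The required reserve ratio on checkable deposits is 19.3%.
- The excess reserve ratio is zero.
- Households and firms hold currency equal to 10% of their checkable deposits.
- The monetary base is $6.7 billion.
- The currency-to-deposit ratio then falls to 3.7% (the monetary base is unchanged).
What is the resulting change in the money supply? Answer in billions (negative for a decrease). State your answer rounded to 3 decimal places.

Initially m₁ = (1 + 0.1) / (0.193 + 0.1) ≈ 3.75427, so M₁ = 3.75427 × 6.7 ≈ 25.1536 billion.
After the change m₂ = (1 + 0.037) / (0.193 + 0.037) ≈ 4.50870, so M₂ = 4.50870 × 6.7 ≈ 30.2083 billion.
ΔM = M₂ − M₁ = 30.2083 − 25.1536 = 5.0547 billion.

$5.055 billion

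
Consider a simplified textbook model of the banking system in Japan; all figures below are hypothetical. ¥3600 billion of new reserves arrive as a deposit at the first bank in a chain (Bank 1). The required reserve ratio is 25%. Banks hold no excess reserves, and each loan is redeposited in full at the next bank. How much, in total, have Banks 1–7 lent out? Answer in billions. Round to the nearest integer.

¥9358 billion

Bank i lends (1 − rr)^i of the original deposit: Bank 1 lends 3600·0.7500 = 2700.0000, Bank 2 lends 3600·0.7500² = 2025.0000, and so on.
Summing a geometric series: total = 3600·[0.7500·(1 − 0.7500^7) / (1 − 0.7500)] ≈ 9358.3740 billion.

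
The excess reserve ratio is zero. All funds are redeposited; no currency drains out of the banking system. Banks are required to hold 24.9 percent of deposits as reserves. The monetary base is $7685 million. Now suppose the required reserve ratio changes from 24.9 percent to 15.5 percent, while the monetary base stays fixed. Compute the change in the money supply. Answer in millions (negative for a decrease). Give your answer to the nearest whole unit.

Initially m₁ = 1 / (0.249) ≈ 4.01606, so M₁ = 4.01606 × 7685 = 30863.4211 million.
After the change m₂ = 1 / (0.155) ≈ 6.45161, so M₂ = 6.45161 × 7685 ≈ 49580.6228 million.
ΔM = M₂ − M₁ = 49580.6228 − 30863.4211 = 18717.2017 million.

$18717 million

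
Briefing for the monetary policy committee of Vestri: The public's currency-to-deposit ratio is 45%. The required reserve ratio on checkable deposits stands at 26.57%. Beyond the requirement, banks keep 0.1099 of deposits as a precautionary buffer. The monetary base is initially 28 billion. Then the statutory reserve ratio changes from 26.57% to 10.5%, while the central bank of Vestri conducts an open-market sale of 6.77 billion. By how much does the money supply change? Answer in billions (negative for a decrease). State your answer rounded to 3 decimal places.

Before: m₁ = (1 + 0.45) / (0.2657 + 0.1099 + 0.45) ≈ 1.756298, MB₁ = 28, so M₁ = 1.756298 × 28 ≈ 49.1763 billion.
After: m₂ = (1 + 0.45) / (0.105 + 0.1099 + 0.45) ≈ 2.180779, MB₂ = 28 − 6.77 = 21.23, so M₂ = 2.180779 × 21.23 ≈ 46.2979 billion.
ΔM = M₂ − M₁ = 46.2979 − 49.1763 = -2.8784 billion.

-2.878 billion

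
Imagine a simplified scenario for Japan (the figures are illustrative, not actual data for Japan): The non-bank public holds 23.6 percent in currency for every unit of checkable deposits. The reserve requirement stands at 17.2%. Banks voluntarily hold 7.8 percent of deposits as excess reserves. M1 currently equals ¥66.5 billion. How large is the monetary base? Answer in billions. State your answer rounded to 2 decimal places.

The money multiplier is m = (1 + c) / (rr + e + c) = (1 + 0.236) / (0.172 + 0.078 + 0.236) ≈ 2.54321.
MB = M / m = 66.5 / 2.54321 ≈ 26.1481 billion.

¥26.15 billion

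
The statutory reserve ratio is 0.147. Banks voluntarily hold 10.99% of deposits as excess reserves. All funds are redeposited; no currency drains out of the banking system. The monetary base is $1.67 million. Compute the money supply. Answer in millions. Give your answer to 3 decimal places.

$6.501 million

The money multiplier is m = 1 / (rr + e) = 1 / (0.147 + 0.1099) ≈ 3.89257.
So M = m × MB = 3.89257 × 1.67 ≈ 6.5006 million.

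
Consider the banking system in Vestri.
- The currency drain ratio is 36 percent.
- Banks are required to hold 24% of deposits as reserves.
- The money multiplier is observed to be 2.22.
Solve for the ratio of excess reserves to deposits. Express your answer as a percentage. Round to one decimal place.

1.3%

Using m = 2.22. Since m = (1 + c)/(c + rr + e), the denominator satisfies c + rr + e = (1 + c)/m = (1 + 0.36) / 2.22 ≈ 0.612613.
With c = 0.36 and rr = 0.24, the ratio of excess reserves to deposits is 0.612613 − 0.36 − 0.24 = 0.012613.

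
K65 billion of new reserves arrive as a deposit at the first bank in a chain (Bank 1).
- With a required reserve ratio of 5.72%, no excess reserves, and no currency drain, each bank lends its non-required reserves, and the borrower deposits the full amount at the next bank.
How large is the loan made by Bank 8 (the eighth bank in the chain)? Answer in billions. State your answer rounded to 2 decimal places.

K40.58 billion

Each bank lends a fraction (1 − rr) = 0.9428 of the deposit it receives, so Bank 8 receives 65·0.9428^7 and lends 65·0.9428^8 ≈ 40.5761 billion.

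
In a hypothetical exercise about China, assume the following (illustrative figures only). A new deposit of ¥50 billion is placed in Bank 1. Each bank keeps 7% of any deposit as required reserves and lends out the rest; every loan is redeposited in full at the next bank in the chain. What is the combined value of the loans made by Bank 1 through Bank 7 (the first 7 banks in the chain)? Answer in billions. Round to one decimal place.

Bank i lends (1 − rr)^i of the original deposit: Bank 1 lends 50·0.9300 = 46.5000, Bank 2 lends 50·0.9300² = 43.2450, and so on.
Summing a geometric series: total = 50·[0.9300·(1 − 0.9300^7) / (1 − 0.9300)] ≈ 264.5844 billion.

¥264.6 billion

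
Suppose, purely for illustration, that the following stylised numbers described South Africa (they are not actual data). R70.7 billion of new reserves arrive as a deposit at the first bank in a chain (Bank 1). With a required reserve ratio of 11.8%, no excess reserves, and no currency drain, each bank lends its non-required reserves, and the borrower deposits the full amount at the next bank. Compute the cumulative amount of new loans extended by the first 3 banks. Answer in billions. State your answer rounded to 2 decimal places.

Bank i lends (1 − rr)^i of the original deposit: Bank 1 lends 70.7·0.8820 = 62.3574, Bank 2 lends 70.7·0.8820² ≈ 54.9992, and so on.
Summing a geometric series: total = 70.7·[0.8820·(1 − 0.8820^3) / (1 − 0.8820)] ≈ 165.8659 billion.

R165.87 billion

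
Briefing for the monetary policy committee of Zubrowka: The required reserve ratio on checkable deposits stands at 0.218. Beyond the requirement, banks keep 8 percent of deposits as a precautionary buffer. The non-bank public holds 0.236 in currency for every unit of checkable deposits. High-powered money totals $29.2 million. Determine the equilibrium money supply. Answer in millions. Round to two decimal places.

$67.59 million

The money multiplier is m = (1 + c) / (rr + e + c) = (1 + 0.236) / (0.218 + 0.08 + 0.236) ≈ 2.31461.
So M = m × MB = 2.31461 × 29.2 ≈ 67.5866 million.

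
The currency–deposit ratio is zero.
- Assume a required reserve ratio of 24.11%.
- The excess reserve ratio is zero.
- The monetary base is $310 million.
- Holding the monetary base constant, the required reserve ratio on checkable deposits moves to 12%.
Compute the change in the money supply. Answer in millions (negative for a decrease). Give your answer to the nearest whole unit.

Initially m₁ = 1 / (0.2411) ≈ 4.1477, so M₁ = 4.1477 × 310 = 1285.787 million.
After the change m₂ = 1 / (0.12) ≈ 8.3333, so M₂ = 8.3333 × 310 = 2583.323 million.
ΔM = M₂ − M₁ = 2583.323 − 1285.787 = 1297.536 million.

$1298 million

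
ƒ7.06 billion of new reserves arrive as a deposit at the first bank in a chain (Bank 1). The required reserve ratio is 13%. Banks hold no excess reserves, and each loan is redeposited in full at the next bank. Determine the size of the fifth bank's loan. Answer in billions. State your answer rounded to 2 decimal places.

Each bank lends a fraction (1 − rr) = 0.8700 of the deposit it receives, so Bank 5 receives 7.06·0.8700^4 and lends 7.06·0.8700^5 ≈ 3.5189 billion.

ƒ3.52 billion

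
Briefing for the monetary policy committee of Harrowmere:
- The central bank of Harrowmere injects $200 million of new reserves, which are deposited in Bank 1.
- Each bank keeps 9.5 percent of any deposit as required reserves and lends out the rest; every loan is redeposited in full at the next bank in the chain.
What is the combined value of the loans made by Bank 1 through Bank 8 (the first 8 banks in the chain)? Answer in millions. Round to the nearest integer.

Bank i lends (1 − rr)^i of the original deposit: Bank 1 lends 200·0.9050 = 181.0000, Bank 2 lends 200·0.9050² = 163.8050, and so on.
Summing a geometric series: total = 200·[0.9050·(1 − 0.9050^8) / (1 − 0.9050)] ≈ 1047.9419 million.

$1048 million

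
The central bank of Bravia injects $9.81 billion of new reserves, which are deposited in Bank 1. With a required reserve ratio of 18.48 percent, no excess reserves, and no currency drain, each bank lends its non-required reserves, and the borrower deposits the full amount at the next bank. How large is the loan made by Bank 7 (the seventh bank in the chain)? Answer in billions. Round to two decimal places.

Each bank lends a fraction (1 − rr) = 0.8152 of the deposit it receives, so Bank 7 receives 9.81·0.8152^6 and lends 9.81·0.8152^7 ≈ 2.3470 billion.

$2.35 billion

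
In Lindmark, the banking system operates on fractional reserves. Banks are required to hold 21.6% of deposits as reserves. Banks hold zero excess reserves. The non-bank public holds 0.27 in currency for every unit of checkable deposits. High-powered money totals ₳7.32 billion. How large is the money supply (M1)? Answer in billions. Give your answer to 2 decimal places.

₳19.13 billion

The money multiplier is m = (1 + c) / (rr + c) = (1 + 0.27) / (0.216 + 0.27) ≈ 2.6132.
So M = m × MB = 2.6132 × 7.32 ≈ 19.1286 billion.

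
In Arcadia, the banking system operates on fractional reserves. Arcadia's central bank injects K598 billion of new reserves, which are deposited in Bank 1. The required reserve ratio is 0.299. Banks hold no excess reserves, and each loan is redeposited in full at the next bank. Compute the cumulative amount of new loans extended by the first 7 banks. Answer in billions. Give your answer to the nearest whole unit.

K1285 billion

Bank i lends (1 − rr)^i of the original deposit: Bank 1 lends 598·0.7010 = 419.1980, Bank 2 lends 598·0.7010² ≈ 293.8578, and so on.
Summing a geometric series: total = 598·[0.7010·(1 − 0.7010^7) / (1 − 0.7010)] ≈ 1285.3797 billion.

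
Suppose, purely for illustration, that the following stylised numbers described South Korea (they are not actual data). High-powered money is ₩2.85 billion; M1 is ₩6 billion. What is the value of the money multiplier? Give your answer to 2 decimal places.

2.11

The money multiplier is m = M / MB = 6 / 2.85 ≈ 2.10526.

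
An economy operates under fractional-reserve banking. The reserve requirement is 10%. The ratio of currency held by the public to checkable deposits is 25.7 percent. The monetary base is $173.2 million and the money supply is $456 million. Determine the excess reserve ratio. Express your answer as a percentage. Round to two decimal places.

Using m = M/MB = 456/173.2 ≈ 2.632794. Since m = (1 + c)/(c + rr + e), the denominator satisfies c + rr + e = (1 + c)/m = (1 + 0.257) / 2.632794 ≈ 0.477440.
With c = 0.257 and rr = 0.1, the excess reserve ratio is 0.477440 − 0.257 − 0.1 = 0.12044.

12.04%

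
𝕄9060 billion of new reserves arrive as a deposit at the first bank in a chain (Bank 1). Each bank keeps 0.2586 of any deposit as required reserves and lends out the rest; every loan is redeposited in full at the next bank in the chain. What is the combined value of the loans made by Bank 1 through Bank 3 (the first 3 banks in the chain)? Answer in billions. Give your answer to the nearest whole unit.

Bank i lends (1 − rr)^i of the original deposit: Bank 1 lends 9060·0.7414 = 6717.0840, Bank 2 lends 9060·0.7414² ≈ 4980.0461, and so on.
Summing a geometric series: total = 9060·[0.7414·(1 − 0.7414^3) / (1 − 0.7414)] ≈ 15389.3362 billion.

𝕄15389 billion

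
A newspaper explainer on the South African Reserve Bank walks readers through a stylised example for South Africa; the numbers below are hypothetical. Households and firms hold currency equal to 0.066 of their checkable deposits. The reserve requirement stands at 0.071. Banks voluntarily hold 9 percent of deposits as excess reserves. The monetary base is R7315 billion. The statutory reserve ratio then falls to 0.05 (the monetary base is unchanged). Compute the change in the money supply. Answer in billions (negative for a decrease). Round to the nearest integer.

Initially m₁ = (1 + 0.066) / (0.071 + 0.09 + 0.066) ≈ 4.69604, so M₁ = 4.69604 × 7315 = 34351.5326 billion.
After the change m₂ = (1 + 0.066) / (0.05 + 0.09 + 0.066) ≈ 5.17476, so M₂ = 5.17476 × 7315 = 37853.3694 billion.
ΔM = M₂ − M₁ = 37853.3694 − 34351.5326 = 3501.8368 billion.

R3502 billion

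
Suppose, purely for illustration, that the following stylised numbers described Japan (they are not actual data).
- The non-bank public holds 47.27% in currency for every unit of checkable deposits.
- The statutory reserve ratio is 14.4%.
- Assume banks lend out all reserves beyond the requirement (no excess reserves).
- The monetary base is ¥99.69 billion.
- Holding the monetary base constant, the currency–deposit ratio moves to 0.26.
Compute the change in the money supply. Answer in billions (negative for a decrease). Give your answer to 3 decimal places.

¥72.851 billion

Initially m₁ = (1 + 0.4727) / (0.144 + 0.4727) ≈ 2.388033, so M₁ = 2.388033 × 99.69 ≈ 238.063 billion.
After the change m₂ = (1 + 0.26) / (0.144 + 0.26) ≈ 3.118812, so M₂ = 3.118812 × 99.69 ≈ 310.9144 billion.
ΔM = M₂ − M₁ = 310.9144 − 238.063 = 72.8514 billion.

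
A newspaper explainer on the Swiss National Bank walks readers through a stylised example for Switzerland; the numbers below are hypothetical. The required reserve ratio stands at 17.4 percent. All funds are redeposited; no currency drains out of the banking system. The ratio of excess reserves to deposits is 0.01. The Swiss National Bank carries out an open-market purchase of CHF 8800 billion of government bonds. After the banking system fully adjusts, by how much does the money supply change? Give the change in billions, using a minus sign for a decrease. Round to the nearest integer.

CHF 47826 billion

The money multiplier is m = 1 / (rr + e) = 1 / (0.174 + 0.01) ≈ 5.43478.
The purchase adds 8800 billion of base, so ΔM = m × ΔMB = 5.43478 × (+8800) = 47826.064 billion.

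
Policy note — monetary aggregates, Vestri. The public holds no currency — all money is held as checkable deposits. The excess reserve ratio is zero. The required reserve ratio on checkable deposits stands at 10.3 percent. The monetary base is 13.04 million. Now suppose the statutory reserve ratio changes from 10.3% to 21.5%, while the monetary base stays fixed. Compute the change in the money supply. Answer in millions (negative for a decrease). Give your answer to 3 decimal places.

Initially m₁ = 1 / (0.103) ≈ 9.708738, so M₁ = 9.708738 × 13.04 ≈ 126.6019 million.
After the change m₂ = 1 / (0.215) ≈ 4.651163, so M₂ = 4.651163 × 13.04 ≈ 60.6512 million.
ΔM = M₂ − M₁ = 60.6512 − 126.6019 = -65.9507 million.

-65.951 million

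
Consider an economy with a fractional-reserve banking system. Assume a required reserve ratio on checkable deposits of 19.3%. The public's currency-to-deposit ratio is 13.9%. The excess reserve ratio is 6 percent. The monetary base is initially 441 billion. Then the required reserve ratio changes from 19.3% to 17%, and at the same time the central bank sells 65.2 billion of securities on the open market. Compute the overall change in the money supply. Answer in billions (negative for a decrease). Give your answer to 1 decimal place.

-121.4 billion

Before: m₁ = (1 + 0.139) / (0.193 + 0.06 + 0.139) ≈ 2.90561, MB₁ = 441, so M₁ = 2.90561 × 441 ≈ 1281.374 billion.
After: m₂ = (1 + 0.139) / (0.17 + 0.06 + 0.139) ≈ 3.08672, MB₂ = 441 − 65.2 = 375.8, so M₂ = 3.08672 × 375.8 ≈ 1159.9894 billion.
ΔM = M₂ − M₁ = 1159.9894 − 1281.374 = -121.3846 billion.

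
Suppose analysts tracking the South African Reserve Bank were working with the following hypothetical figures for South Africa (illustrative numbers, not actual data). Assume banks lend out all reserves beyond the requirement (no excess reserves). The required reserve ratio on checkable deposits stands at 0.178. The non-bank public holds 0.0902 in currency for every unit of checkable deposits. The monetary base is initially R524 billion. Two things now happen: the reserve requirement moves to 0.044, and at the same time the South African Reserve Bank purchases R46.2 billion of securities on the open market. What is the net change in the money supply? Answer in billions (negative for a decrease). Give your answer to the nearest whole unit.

Before: m₁ = (1 + 0.0902) / (0.178 + 0.0902) ≈ 4.0649, MB₁ = 524, so M₁ = 4.0649 × 524 = 2130.0076 billion.
After: m₂ = (1 + 0.0902) / (0.044 + 0.0902) ≈ 8.1237, MB₂ = 524 + 46.2 = 570.2, so M₂ = 8.1237 × 570.2 ≈ 4632.1337 billion.
ΔM = M₂ − M₁ = 4632.1337 − 2130.0076 = 2502.1261 billion.

R2502 billion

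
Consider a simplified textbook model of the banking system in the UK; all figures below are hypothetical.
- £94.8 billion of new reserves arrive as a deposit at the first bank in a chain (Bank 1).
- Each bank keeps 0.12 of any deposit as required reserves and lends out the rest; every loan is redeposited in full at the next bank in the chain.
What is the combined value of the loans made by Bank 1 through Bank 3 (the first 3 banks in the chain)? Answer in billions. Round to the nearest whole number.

£221 billion

Bank i lends (1 − rr)^i of the original deposit: Bank 1 lends 94.8·0.8800 = 83.4240, Bank 2 lends 94.8·0.8800² ≈ 73.4131, and so on.
Summing a geometric series: total = 94.8·[0.8800·(1 − 0.8800^3) / (1 − 0.8800)] ≈ 221.4407 billion.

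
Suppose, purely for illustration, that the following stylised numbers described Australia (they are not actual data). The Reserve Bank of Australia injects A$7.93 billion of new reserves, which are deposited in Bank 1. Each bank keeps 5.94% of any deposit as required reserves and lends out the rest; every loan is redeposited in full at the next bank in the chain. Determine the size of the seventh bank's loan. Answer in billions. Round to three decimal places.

A$5.165 billion

Each bank lends a fraction (1 − rr) = 0.9406 of the deposit it receives, so Bank 7 receives 7.93·0.9406^6 and lends 7.93·0.9406^7 ≈ 5.1654 billion.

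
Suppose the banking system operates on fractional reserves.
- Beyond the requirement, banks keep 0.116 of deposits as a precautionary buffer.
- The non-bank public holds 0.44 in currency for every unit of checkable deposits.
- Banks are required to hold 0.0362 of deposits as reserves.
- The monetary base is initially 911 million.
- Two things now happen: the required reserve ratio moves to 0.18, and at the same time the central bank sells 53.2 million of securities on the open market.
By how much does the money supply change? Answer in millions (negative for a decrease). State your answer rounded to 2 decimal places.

Before: m₁ = (1 + 0.44) / (0.0362 + 0.116 + 0.44) ≈ 2.431611, MB₁ = 911, so M₁ = 2.431611 × 911 ≈ 2215.1976 million.
After: m₂ = (1 + 0.44) / (0.18 + 0.116 + 0.44) ≈ 1.956522, MB₂ = 911 − 53.2 = 857.8, so M₂ = 1.956522 × 857.8 ≈ 1678.3046 million.
ΔM = M₂ − M₁ = 1678.3046 − 2215.1976 = -536.893 million.

-536.89 million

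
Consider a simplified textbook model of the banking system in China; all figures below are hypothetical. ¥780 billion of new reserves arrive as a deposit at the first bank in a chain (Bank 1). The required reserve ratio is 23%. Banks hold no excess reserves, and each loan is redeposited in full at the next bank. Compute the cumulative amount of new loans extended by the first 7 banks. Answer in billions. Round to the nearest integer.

Bank i lends (1 − rr)^i of the original deposit: Bank 1 lends 780·0.7700 = 600.6000, Bank 2 lends 780·0.7700² = 462.4620, and so on.
Summing a geometric series: total = 780·[0.7700·(1 − 0.7700^7) / (1 − 0.7700)] ≈ 2192.2286 billion.

¥2192 billion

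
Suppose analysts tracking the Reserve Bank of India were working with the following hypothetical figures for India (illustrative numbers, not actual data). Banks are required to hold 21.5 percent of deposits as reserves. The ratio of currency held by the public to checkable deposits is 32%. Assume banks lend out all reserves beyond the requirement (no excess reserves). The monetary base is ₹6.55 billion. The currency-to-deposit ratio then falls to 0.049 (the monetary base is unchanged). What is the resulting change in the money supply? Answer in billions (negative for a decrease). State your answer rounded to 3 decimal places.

Initially m₁ = (1 + 0.32) / (0.215 + 0.32) ≈ 2.46729, so M₁ = 2.46729 × 6.55 ≈ 16.1607 billion.
After the change m₂ = (1 + 0.049) / (0.215 + 0.049) ≈ 3.97348, so M₂ = 3.97348 × 6.55 ≈ 26.0263 billion.
ΔM = M₂ − M₁ = 26.0263 − 16.1607 = 9.8656 billion.

₹9.866 billion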